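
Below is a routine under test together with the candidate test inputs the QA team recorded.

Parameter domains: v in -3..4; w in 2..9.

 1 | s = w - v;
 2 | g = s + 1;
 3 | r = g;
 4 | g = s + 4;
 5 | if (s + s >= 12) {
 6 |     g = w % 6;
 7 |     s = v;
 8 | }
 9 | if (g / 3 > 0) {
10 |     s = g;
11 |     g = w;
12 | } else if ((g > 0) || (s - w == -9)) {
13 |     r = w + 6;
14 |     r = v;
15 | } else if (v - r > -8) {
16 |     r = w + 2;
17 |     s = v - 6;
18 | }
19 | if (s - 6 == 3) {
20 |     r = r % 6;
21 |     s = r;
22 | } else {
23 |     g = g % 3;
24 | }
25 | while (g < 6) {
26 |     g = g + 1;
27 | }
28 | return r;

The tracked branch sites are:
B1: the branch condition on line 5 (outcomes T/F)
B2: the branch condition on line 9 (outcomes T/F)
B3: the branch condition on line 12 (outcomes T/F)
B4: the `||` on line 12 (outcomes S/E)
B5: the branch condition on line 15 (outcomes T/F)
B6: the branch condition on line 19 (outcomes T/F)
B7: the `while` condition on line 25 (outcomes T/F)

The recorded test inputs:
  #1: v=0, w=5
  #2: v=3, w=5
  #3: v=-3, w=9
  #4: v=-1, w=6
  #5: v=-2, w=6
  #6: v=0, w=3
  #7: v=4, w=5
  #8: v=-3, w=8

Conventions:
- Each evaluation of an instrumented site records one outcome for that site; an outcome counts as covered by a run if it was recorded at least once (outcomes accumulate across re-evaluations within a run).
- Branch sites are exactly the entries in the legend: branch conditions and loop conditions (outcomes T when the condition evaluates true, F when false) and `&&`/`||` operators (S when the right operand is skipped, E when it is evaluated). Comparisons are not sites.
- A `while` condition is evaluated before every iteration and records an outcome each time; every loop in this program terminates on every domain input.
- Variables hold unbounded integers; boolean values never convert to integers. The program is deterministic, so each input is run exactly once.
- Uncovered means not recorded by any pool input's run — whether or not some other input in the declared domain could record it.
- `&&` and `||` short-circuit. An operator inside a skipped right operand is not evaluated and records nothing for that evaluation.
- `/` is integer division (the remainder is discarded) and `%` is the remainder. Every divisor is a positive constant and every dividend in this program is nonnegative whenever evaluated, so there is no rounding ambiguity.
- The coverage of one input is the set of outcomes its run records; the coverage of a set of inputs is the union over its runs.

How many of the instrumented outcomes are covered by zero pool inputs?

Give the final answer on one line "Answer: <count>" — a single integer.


input #1 (v=0, w=5): covers B1=F, B2=T, B6=T, B7=T, B7=F
input #2 (v=3, w=5): covers B1=F, B2=T, B6=F, B7=T, B7=F
input #3 (v=-3, w=9): covers B1=T, B2=T, B6=F, B7=T, B7=F
input #4 (v=-1, w=6): covers B1=T, B2=F, B3=F, B4=E, B5=F, B6=F, B7=T, B7=F
input #5 (v=-2, w=6): covers B1=T, B2=F, B3=F, B4=E, B5=F, B6=F, B7=T, B7=F
input #6 (v=0, w=3): covers B1=F, B2=T, B6=F, B7=T, B7=F
input #7 (v=4, w=5): covers B1=F, B2=T, B6=F, B7=T, B7=F
input #8 (v=-3, w=8): covers B1=T, B2=F, B3=T, B4=S, B6=F, B7=T, B7=F
union over the pool: B1=T, B1=F, B2=T, B2=F, B3=T, B3=F, B4=S, B4=E, B5=F, B6=T, B6=F, B7=T, B7=F
uncovered (1 of 14): B5=T
Answer: 1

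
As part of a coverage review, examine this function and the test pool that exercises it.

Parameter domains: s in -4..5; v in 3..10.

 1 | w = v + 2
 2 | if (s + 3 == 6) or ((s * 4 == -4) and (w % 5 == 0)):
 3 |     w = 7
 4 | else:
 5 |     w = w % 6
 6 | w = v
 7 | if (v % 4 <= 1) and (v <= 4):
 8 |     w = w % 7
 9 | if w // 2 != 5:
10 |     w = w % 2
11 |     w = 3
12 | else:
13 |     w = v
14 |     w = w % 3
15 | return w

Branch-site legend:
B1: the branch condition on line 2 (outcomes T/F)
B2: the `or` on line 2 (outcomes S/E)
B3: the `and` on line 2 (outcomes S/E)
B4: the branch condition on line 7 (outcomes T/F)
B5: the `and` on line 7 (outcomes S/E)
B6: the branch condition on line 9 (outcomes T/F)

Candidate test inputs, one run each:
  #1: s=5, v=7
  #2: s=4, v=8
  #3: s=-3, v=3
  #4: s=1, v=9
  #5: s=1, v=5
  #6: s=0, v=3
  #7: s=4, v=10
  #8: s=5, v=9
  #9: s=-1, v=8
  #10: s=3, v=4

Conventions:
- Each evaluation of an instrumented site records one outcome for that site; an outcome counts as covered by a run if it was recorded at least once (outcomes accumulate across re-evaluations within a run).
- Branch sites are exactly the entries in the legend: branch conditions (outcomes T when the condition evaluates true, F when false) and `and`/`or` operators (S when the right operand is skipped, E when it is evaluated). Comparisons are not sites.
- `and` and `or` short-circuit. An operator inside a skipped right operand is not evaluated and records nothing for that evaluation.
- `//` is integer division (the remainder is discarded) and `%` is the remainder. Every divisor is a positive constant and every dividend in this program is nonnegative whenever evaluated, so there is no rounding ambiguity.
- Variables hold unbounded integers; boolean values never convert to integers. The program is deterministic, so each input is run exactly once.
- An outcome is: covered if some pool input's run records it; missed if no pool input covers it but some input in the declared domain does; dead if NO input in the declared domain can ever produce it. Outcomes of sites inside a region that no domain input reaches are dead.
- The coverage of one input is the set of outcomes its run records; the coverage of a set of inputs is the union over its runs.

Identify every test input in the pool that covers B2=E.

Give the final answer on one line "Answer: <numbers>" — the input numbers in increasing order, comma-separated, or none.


input #1 (s=5, v=7): produces B2=E
input #2 (s=4, v=8): produces B2=E
input #3 (s=-3, v=3): produces B2=E
input #4 (s=1, v=9): produces B2=E
input #5 (s=1, v=5): produces B2=E
input #6 (s=0, v=3): produces B2=E
input #7 (s=4, v=10): produces B2=E
input #8 (s=5, v=9): produces B2=E
input #9 (s=-1, v=8): produces B2=E
input #10 (s=3, v=4): does not produce B2=E
Answer: 1, 2, 3, 4, 5, 6, 7, 8, 9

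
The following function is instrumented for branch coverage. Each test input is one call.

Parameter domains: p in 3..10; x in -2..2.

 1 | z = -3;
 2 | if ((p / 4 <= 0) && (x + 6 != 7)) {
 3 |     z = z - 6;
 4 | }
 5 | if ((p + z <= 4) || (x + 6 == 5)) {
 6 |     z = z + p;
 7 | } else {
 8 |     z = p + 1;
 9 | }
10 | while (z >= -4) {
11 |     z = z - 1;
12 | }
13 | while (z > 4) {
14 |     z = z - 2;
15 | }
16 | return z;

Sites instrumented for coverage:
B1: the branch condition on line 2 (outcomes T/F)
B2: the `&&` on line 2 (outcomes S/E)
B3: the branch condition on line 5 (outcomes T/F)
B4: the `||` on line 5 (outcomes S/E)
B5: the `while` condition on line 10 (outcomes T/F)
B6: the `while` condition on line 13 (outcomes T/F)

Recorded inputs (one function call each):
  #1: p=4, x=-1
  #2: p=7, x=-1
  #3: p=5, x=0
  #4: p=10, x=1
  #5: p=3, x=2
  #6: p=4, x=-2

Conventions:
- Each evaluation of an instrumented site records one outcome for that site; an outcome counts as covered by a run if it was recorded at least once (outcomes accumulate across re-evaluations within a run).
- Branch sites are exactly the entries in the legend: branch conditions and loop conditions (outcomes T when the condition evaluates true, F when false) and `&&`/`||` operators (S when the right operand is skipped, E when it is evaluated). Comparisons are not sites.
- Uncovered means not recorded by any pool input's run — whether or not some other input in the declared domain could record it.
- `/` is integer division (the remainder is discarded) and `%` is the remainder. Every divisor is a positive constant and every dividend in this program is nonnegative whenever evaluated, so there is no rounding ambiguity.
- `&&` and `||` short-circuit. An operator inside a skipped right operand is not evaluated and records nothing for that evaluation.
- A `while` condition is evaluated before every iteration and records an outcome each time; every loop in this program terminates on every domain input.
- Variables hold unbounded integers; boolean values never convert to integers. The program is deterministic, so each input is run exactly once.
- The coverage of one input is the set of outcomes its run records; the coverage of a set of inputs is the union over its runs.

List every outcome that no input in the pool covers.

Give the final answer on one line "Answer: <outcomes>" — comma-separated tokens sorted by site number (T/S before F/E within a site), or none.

input #1 (p=4, x=-1): covers B1=F, B2=S, B3=T, B4=S, B5=T, B5=F, B6=F
input #2 (p=7, x=-1): covers B1=F, B2=S, B3=T, B4=S, B5=T, B5=F, B6=F
input #3 (p=5, x=0): covers B1=F, B2=S, B3=T, B4=S, B5=T, B5=F, B6=F
input #4 (p=10, x=1): covers B1=F, B2=S, B3=F, B4=E, B5=T, B5=F, B6=F
input #5 (p=3, x=2): covers B1=T, B2=E, B3=T, B4=S, B5=F, B6=F
input #6 (p=4, x=-2): covers B1=F, B2=S, B3=T, B4=S, B5=T, B5=F, B6=F
union over the pool: B1=T, B1=F, B2=S, B2=E, B3=T, B3=F, B4=S, B4=E, B5=T, B5=F, B6=F
uncovered (1 of 12): B6=T

Answer: B6=T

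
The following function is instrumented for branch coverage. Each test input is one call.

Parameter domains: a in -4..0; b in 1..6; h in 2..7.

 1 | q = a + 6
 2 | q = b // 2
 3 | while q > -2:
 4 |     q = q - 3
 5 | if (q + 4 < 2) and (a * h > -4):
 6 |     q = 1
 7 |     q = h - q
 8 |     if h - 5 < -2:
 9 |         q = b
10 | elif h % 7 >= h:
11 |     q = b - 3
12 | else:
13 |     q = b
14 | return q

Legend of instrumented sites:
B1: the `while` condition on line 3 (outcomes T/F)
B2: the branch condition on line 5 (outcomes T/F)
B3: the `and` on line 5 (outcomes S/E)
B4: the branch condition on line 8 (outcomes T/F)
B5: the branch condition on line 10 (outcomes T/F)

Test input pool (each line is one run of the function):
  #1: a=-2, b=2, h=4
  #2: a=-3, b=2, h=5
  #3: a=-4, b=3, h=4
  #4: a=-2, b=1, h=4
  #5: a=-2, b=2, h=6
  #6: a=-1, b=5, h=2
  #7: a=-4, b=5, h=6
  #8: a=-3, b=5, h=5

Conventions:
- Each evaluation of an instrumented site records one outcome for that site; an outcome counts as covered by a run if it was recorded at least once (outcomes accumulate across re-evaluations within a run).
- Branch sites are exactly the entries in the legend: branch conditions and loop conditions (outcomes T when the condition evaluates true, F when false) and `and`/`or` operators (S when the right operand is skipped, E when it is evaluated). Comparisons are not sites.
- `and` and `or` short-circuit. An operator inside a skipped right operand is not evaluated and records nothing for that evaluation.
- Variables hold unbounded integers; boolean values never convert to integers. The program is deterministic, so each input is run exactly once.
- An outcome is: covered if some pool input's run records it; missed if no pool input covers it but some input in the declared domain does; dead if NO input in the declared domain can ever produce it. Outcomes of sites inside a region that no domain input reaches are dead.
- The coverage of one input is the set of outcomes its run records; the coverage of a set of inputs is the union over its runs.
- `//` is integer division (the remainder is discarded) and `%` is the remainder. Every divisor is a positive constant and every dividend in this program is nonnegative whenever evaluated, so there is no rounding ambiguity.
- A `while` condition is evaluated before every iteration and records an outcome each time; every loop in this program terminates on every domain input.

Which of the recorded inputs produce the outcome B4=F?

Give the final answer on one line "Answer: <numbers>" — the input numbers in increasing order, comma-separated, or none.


input #1 (a=-2, b=2, h=4): never hits B4=F
input #2 (a=-3, b=2, h=5): never hits B4=F
input #3 (a=-4, b=3, h=4): never hits B4=F
input #4 (a=-2, b=1, h=4): never hits B4=F
input #5 (a=-2, b=2, h=6): never hits B4=F
input #6 (a=-1, b=5, h=2): never hits B4=F
input #7 (a=-4, b=5, h=6): never hits B4=F
input #8 (a=-3, b=5, h=5): never hits B4=F
Answer: none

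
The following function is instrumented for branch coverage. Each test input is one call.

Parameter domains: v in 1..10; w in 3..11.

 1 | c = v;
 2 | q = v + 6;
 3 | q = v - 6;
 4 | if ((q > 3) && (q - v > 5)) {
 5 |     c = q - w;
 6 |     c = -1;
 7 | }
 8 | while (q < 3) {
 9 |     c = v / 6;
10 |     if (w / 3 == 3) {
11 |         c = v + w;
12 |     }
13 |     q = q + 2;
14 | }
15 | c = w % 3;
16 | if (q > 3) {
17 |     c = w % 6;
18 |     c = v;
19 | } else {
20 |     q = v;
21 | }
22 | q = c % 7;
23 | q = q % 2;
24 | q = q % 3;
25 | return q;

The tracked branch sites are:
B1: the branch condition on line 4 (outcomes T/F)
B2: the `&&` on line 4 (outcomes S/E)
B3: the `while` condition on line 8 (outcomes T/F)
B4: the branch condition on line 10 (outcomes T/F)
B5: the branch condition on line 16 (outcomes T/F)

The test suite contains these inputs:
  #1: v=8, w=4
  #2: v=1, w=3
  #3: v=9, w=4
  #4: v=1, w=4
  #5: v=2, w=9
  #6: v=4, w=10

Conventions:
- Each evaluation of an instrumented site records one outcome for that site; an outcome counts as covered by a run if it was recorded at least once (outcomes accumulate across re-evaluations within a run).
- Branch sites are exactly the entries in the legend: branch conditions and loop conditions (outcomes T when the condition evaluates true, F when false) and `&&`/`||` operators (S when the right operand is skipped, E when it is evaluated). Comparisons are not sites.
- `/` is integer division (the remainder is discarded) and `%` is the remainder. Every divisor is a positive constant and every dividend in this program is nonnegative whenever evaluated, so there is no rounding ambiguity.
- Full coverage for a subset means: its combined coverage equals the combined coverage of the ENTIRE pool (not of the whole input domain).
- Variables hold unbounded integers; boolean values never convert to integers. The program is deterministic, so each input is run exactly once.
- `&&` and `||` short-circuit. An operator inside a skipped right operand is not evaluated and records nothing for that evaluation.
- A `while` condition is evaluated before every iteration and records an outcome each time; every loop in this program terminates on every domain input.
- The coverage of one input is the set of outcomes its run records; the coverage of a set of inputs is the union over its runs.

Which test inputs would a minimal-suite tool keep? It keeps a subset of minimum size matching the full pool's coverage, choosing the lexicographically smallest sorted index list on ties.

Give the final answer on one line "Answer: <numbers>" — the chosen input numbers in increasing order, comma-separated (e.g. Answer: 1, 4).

#1 (v=8, w=4) -> B2->S, B1->F, B3->T, B4->F, B3->F, B5->T; covered: B1=F, B2=S, B3=T, B3=F, B4=F, B5=T
#2 (v=1, w=3) -> B2->S, B1->F, B3->T, B4->F, B3->T, B4->F, B3->T, B4->F, B3->T, B4->F, B3->F, B5->F; covered: B1=F, B2=S, B3=T, B3=F, B4=F, B5=F
#3 (v=9, w=4) -> B2->S, B1->F, B3->F, B5->F; covered: B1=F, B2=S, B3=F, B5=F
#4 (v=1, w=4) -> B2->S, B1->F, B3->T, B4->F, B3->T, B4->F, B3->T, B4->F, B3->T, B4->F, B3->F, B5->F; covered: B1=F, B2=S, B3=T, B3=F, B4=F, B5=F
#5 (v=2, w=9) -> B2->S, B1->F, B3->T, B4->T, B3->T, B4->T, B3->T, B4->T, B3->T, B4->T, B3->F, B5->T; covered: B1=F, B2=S, B3=T, B3=F, B4=T, B5=T
#6 (v=4, w=10) -> B2->S, B1->F, B3->T, B4->T, B3->T, B4->T, B3->T, B4->T, B3->F, B5->T; covered: B1=F, B2=S, B3=T, B3=F, B4=T, B5=T
together the pool reaches 8 outcomes: B1=F, B2=S, B3=T, B3=F, B4=T, B4=F, B5=T, B5=F
size 1 is not enough: best union over all size-1 subsets is 6/8
the canonical winner is {2, 5}: size 2, full 8-outcome coverage, earliest index list among size-2 covers

Answer: 2, 5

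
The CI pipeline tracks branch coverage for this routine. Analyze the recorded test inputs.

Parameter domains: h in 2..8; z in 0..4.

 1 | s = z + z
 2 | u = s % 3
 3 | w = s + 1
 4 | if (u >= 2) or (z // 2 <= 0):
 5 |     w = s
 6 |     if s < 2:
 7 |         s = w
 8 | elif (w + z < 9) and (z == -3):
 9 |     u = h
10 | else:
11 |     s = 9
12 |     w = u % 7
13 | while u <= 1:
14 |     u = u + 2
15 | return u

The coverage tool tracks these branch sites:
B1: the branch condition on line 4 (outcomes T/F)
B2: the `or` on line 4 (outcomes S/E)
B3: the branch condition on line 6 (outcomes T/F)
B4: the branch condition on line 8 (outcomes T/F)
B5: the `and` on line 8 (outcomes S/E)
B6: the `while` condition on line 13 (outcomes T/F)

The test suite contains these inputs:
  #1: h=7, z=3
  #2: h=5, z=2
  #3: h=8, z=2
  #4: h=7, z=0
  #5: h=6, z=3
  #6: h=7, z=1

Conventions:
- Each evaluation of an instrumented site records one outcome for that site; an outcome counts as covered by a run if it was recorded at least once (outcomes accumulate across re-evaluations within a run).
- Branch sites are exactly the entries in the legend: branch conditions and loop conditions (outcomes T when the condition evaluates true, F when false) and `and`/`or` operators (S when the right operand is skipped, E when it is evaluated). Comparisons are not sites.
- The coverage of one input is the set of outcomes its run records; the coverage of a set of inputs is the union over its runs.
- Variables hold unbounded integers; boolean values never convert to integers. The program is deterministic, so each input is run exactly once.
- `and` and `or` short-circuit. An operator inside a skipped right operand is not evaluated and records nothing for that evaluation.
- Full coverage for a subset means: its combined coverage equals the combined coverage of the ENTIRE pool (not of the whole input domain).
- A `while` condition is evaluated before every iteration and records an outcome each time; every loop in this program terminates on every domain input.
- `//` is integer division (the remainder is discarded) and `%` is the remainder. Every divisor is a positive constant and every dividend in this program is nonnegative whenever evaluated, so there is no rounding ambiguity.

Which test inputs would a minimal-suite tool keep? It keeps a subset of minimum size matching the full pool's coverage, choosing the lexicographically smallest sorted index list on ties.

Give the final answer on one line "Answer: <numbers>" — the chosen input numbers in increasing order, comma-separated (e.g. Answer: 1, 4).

#1 (h=7, z=3) -> B2->E, B1->F, B5->S, B4->F, B6->T, B6->F; covered: B1=F, B2=E, B4=F, B5=S, B6=T, B6=F
#2 (h=5, z=2) -> B2->E, B1->F, B5->E, B4->F, B6->T, B6->F; covered: B1=F, B2=E, B4=F, B5=E, B6=T, B6=F
#3 (h=8, z=2) -> B2->E, B1->F, B5->E, B4->F, B6->T, B6->F; covered: B1=F, B2=E, B4=F, B5=E, B6=T, B6=F
#4 (h=7, z=0) -> B2->E, B1->T, B3->T, B6->T, B6->F; covered: B1=T, B2=E, B3=T, B6=T, B6=F
#5 (h=6, z=3) -> B2->E, B1->F, B5->S, B4->F, B6->T, B6->F; covered: B1=F, B2=E, B4=F, B5=S, B6=T, B6=F
#6 (h=7, z=1) -> B2->S, B1->T, B3->F, B6->F; covered: B1=T, B2=S, B3=F, B6=F
union over all inputs: B1=T, B1=F, B2=S, B2=E, B3=T, B3=F, B4=F, B5=S, B5=E, B6=T, B6=F (11 outcomes)
every size-1 subset falls short of the 11 outcomes (best: 6/11)
every size-2 subset falls short of the 11 outcomes (best: 9/11)
every size-3 subset falls short of the 11 outcomes (best: 10/11)
the canonical winner is {1, 2, 4, 6}: size 4, full 11-outcome coverage, earliest index list among size-4 covers

Answer: 1, 2, 4, 6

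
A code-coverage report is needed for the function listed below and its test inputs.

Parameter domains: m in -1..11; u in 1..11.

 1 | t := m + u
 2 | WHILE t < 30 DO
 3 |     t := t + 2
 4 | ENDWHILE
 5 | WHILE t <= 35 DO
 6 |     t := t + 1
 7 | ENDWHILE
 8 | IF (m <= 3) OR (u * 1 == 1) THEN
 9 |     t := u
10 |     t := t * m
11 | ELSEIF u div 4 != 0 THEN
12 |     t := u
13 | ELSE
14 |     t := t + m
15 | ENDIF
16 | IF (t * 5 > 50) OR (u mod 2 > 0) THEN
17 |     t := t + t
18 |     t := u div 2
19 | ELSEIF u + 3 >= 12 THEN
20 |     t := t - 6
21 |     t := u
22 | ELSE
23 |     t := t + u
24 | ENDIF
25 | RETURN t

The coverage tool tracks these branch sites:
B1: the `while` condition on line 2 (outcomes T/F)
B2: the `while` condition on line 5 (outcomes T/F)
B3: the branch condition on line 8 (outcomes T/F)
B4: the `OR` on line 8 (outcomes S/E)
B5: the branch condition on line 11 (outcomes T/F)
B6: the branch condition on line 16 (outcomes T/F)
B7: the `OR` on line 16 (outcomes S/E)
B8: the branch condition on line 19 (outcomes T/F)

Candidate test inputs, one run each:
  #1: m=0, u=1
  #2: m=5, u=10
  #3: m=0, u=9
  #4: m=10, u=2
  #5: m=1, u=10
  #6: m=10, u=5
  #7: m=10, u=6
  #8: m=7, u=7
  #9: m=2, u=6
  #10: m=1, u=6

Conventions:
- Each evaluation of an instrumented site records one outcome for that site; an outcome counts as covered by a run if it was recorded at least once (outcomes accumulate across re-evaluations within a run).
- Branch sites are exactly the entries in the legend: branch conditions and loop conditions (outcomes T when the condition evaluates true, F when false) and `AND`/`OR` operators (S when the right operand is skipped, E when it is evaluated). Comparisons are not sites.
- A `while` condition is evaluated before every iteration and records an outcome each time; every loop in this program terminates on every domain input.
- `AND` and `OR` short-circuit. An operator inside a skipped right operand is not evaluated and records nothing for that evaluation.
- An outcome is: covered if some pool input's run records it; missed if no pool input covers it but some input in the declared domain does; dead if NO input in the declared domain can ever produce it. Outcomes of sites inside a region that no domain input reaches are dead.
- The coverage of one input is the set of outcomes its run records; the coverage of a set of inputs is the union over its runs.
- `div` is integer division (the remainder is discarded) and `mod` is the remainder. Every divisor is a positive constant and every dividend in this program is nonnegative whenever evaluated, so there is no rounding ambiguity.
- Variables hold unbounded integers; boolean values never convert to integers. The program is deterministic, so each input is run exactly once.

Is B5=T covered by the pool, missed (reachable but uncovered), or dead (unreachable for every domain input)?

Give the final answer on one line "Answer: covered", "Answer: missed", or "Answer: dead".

B5=T is recorded by pool input(s) 2, 6, 7, 8 -> covered

Answer: covered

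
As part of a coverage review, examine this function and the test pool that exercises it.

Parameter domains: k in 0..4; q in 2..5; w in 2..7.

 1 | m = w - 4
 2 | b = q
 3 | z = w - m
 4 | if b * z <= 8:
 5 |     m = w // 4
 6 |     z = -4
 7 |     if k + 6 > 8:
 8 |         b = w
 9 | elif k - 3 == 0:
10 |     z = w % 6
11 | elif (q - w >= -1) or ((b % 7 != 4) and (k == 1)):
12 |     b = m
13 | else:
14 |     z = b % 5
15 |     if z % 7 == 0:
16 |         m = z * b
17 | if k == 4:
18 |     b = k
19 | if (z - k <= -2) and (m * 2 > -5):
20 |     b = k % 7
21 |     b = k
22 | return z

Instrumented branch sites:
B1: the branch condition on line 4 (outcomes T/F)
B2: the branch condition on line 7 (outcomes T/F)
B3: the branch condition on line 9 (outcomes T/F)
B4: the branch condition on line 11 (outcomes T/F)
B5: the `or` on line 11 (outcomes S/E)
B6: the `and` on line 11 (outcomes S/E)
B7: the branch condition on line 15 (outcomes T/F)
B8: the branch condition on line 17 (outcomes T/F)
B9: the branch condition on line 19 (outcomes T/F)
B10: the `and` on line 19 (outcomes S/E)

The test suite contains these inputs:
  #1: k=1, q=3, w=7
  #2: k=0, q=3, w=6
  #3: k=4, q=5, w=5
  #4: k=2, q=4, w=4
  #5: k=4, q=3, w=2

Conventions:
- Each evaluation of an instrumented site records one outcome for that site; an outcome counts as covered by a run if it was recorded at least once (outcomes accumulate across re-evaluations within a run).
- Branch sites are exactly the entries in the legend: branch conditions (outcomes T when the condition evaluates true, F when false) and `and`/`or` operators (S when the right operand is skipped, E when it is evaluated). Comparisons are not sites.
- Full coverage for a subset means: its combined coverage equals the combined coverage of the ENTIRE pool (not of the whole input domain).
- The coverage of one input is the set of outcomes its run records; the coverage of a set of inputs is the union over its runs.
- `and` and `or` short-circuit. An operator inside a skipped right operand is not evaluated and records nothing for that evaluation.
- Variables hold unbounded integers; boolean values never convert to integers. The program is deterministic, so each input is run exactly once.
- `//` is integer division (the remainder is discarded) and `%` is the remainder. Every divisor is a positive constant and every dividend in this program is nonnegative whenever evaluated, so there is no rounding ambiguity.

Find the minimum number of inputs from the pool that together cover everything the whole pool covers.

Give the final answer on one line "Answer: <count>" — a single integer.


test 1 (k=1, q=3, w=7) fires B1->F, B3->F, B5->E, B6->E, B4->T, B8->F, B10->S, B9->F; hits B1=F, B3=F, B4=T, B5=E, B6=E, B8=F, B9=F, B10=S
test 2 (k=0, q=3, w=6) fires B1->F, B3->F, B5->E, B6->E, B4->F, B7->F, B8->F, B10->S, B9->F; hits B1=F, B3=F, B4=F, B5=E, B6=E, B7=F, B8=F, B9=F, B10=S
test 3 (k=4, q=5, w=5) fires B1->F, B3->F, B5->S, B4->T, B8->T, B10->S, B9->F; hits B1=F, B3=F, B4=T, B5=S, B8=T, B9=F, B10=S
test 4 (k=2, q=4, w=4) fires B1->F, B3->F, B5->S, B4->T, B8->F, B10->S, B9->F; hits B1=F, B3=F, B4=T, B5=S, B8=F, B9=F, B10=S
test 5 (k=4, q=3, w=2) fires B1->F, B3->F, B5->S, B4->T, B8->T, B10->S, B9->F; hits B1=F, B3=F, B4=T, B5=S, B8=T, B9=F, B10=S
together the pool reaches 12 outcomes: B1=F, B3=F, B4=T, B4=F, B5=S, B5=E, B6=E, B7=F, B8=T, B8=F, B9=F, B10=S
checked all size-1 subsets: none covers 12 outcomes (max 9/12)
at size 2, {2, 3} reaches all 12 outcomes; every lexicographically earlier size-2 subset fails
Answer: 2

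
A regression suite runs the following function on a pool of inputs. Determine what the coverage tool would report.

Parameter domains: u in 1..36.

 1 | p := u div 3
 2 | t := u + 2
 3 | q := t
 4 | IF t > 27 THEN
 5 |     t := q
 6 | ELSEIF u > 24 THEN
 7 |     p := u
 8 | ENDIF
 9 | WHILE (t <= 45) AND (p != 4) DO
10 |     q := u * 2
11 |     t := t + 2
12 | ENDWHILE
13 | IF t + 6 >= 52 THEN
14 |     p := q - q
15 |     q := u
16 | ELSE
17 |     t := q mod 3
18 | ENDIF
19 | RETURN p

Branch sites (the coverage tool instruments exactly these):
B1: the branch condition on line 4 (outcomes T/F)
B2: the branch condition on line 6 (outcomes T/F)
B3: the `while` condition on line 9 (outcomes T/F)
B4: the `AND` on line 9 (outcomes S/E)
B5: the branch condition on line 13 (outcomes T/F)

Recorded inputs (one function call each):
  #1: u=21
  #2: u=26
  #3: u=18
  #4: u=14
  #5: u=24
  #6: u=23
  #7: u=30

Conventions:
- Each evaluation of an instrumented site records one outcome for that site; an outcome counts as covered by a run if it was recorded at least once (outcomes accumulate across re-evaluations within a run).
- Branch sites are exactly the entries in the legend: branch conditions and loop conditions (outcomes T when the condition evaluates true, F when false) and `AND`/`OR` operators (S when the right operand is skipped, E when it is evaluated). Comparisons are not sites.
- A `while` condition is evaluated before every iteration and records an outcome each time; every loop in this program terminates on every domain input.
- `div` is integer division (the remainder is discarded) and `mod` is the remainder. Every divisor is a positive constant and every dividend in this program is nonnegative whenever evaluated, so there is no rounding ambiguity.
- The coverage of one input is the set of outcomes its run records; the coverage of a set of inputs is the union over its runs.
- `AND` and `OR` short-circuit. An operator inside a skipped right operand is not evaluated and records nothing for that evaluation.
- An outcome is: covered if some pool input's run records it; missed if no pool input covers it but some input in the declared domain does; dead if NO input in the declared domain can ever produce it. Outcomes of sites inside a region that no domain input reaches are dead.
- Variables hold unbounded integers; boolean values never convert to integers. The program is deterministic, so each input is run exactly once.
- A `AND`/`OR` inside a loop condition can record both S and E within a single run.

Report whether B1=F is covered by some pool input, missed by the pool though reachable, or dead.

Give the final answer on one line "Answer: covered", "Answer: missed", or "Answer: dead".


B1=F is recorded by pool input(s) 1, 3, 4, 5, 6 -> covered
Answer: covered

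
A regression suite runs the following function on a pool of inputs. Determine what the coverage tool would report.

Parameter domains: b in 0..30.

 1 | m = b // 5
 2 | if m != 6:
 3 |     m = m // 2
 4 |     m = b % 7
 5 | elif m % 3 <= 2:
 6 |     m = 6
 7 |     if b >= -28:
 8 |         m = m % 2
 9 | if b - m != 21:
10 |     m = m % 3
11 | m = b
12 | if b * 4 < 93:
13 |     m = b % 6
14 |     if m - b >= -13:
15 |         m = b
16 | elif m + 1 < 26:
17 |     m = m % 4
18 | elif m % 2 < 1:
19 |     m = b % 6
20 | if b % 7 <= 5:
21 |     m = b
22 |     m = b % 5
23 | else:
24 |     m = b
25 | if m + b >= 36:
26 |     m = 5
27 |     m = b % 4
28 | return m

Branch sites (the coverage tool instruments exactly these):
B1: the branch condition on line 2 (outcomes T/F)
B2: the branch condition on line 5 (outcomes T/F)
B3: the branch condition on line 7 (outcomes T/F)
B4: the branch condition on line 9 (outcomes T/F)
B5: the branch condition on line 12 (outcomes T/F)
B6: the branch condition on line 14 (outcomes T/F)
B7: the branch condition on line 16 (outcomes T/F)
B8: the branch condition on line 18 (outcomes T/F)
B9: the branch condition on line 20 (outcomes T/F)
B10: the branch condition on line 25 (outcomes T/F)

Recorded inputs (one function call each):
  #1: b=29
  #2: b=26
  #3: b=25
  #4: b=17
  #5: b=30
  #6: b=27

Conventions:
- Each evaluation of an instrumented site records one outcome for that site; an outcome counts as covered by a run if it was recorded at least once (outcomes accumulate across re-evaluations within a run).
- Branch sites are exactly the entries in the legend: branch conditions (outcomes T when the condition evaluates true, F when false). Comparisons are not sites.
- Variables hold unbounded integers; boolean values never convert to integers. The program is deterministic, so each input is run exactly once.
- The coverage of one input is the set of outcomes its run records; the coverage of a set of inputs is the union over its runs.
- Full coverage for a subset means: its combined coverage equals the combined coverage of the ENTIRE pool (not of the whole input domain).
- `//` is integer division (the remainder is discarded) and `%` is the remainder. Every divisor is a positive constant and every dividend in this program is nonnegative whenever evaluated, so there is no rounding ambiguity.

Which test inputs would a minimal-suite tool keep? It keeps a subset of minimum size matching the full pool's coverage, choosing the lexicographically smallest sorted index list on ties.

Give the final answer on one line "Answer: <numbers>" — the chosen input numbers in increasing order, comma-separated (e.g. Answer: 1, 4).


input #1 (b=29): covers B1=T, B4=T, B5=F, B7=F, B8=F, B9=T, B10=F
input #2 (b=26): covers B1=T, B4=F, B5=F, B7=F, B8=T, B9=T, B10=F
input #3 (b=25): covers B1=T, B4=F, B5=F, B7=F, B8=F, B9=T, B10=F
input #4 (b=17): covers B1=T, B4=T, B5=T, B6=T, B9=T, B10=F
input #5 (b=30): covers B1=F, B2=T, B3=T, B4=T, B5=F, B7=F, B8=T, B9=T, B10=F
input #6 (b=27): covers B1=T, B4=F, B5=F, B7=F, B8=F, B9=F, B10=T
the full pool covers 16 outcomes: B1=T, B1=F, B2=T, B3=T, B4=T, B4=F, B5=T, B5=F, B6=T, B7=F, B8=T, B8=F, B9=T, B9=F, B10=T, B10=F
no size-1 subset reaches all 16 outcomes (best union: 9/16)
no size-2 subset reaches all 16 outcomes (best union: 14/16)
size 3: inputs {4, 5, 6} cover all 16 outcomes, and no lexicographically smaller subset of this size does
Answer: 4, 5, 6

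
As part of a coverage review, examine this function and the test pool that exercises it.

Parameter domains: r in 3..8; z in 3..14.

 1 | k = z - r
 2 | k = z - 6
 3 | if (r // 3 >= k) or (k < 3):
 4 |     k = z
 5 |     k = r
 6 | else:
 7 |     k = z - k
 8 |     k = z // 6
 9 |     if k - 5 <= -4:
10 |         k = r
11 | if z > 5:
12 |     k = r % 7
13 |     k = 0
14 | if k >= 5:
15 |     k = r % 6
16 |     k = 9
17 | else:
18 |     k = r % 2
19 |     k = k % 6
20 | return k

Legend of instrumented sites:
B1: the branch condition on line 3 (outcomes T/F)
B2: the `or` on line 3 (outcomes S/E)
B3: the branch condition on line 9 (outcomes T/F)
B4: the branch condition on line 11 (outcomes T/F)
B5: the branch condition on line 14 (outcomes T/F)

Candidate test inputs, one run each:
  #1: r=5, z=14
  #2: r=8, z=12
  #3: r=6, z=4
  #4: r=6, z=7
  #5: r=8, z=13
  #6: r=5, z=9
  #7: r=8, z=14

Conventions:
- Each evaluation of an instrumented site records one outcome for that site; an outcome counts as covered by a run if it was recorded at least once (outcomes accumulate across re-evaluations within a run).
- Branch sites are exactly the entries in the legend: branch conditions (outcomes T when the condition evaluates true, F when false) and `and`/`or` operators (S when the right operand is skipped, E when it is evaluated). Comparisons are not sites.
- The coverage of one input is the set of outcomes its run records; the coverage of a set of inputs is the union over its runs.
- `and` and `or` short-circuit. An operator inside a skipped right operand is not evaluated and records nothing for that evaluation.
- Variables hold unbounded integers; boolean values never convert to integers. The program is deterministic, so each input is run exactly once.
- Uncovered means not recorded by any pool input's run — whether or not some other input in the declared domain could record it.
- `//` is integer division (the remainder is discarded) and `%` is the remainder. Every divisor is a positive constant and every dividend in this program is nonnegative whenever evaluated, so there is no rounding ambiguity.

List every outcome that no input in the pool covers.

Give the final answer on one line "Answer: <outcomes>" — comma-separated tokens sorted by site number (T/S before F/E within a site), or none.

test 1 (r=5, z=14) fires B2->E, B1->F, B3->F, B4->T, B5->F; hits B1=F, B2=E, B3=F, B4=T, B5=F
test 2 (r=8, z=12) fires B2->E, B1->F, B3->F, B4->T, B5->F; hits B1=F, B2=E, B3=F, B4=T, B5=F
test 3 (r=6, z=4) fires B2->S, B1->T, B4->F, B5->T; hits B1=T, B2=S, B4=F, B5=T
test 4 (r=6, z=7) fires B2->S, B1->T, B4->T, B5->F; hits B1=T, B2=S, B4=T, B5=F
test 5 (r=8, z=13) fires B2->E, B1->F, B3->F, B4->T, B5->F; hits B1=F, B2=E, B3=F, B4=T, B5=F
test 6 (r=5, z=9) fires B2->E, B1->F, B3->T, B4->T, B5->F; hits B1=F, B2=E, B3=T, B4=T, B5=F
test 7 (r=8, z=14) fires B2->E, B1->F, B3->F, B4->T, B5->F; hits B1=F, B2=E, B3=F, B4=T, B5=F
union over the pool: B1=T, B1=F, B2=S, B2=E, B3=T, B3=F, B4=T, B4=F, B5=T, B5=F
uncovered (0 of 10): none

Answer: none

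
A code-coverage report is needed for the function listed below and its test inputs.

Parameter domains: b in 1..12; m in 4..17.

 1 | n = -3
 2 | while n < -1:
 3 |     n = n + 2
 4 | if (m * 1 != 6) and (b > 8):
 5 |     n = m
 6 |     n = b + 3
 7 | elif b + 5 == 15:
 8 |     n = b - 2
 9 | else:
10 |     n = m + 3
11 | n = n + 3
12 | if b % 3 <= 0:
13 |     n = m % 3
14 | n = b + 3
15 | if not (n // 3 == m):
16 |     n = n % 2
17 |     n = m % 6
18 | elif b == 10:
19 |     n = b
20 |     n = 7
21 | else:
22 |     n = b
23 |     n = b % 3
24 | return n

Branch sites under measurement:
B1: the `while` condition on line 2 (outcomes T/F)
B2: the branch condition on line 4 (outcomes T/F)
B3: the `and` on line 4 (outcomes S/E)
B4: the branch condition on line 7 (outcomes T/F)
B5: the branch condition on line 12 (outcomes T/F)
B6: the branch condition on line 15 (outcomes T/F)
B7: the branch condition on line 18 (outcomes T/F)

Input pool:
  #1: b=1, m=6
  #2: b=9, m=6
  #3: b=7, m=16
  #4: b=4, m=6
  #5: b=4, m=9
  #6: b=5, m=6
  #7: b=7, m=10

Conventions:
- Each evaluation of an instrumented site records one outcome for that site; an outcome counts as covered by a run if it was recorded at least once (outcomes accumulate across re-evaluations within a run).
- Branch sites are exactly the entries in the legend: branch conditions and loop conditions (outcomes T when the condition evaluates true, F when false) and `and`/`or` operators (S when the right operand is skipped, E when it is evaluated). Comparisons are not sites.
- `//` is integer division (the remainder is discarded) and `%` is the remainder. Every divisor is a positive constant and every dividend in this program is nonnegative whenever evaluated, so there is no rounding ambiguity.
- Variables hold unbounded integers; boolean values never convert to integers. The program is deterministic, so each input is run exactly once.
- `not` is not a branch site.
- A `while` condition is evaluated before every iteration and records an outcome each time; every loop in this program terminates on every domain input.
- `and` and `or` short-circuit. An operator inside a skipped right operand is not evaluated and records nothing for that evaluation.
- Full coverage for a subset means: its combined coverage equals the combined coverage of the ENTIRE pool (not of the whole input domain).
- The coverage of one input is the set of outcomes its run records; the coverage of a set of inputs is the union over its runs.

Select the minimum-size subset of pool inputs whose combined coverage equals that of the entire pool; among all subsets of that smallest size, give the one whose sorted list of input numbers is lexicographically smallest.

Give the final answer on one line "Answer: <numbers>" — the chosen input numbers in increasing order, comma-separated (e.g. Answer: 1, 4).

input #1 (b=1, m=6): events B1->T, B1->F, B3->S, B2->F, B4->F, B5->F, B6->T; covers B1=T, B1=F, B2=F, B3=S, B4=F, B5=F, B6=T
input #2 (b=9, m=6): events B1->T, B1->F, B3->S, B2->F, B4->F, B5->T, B6->T; covers B1=T, B1=F, B2=F, B3=S, B4=F, B5=T, B6=T
input #3 (b=7, m=16): events B1->T, B1->F, B3->E, B2->F, B4->F, B5->F, B6->T; covers B1=T, B1=F, B2=F, B3=E, B4=F, B5=F, B6=T
input #4 (b=4, m=6): events B1->T, B1->F, B3->S, B2->F, B4->F, B5->F, B6->T; covers B1=T, B1=F, B2=F, B3=S, B4=F, B5=F, B6=T
input #5 (b=4, m=9): events B1->T, B1->F, B3->E, B2->F, B4->F, B5->F, B6->T; covers B1=T, B1=F, B2=F, B3=E, B4=F, B5=F, B6=T
input #6 (b=5, m=6): events B1->T, B1->F, B3->S, B2->F, B4->F, B5->F, B6->T; covers B1=T, B1=F, B2=F, B3=S, B4=F, B5=F, B6=T
input #7 (b=7, m=10): events B1->T, B1->F, B3->E, B2->F, B4->F, B5->F, B6->T; covers B1=T, B1=F, B2=F, B3=E, B4=F, B5=F, B6=T
union over all inputs: B1=T, B1=F, B2=F, B3=S, B3=E, B4=F, B5=T, B5=F, B6=T (9 outcomes)
no size-1 subset reaches all 9 outcomes (best union: 7/9)
the canonical winner is {2, 3}: size 2, full 9-outcome coverage, earliest index list among size-2 covers

Answer: 2, 3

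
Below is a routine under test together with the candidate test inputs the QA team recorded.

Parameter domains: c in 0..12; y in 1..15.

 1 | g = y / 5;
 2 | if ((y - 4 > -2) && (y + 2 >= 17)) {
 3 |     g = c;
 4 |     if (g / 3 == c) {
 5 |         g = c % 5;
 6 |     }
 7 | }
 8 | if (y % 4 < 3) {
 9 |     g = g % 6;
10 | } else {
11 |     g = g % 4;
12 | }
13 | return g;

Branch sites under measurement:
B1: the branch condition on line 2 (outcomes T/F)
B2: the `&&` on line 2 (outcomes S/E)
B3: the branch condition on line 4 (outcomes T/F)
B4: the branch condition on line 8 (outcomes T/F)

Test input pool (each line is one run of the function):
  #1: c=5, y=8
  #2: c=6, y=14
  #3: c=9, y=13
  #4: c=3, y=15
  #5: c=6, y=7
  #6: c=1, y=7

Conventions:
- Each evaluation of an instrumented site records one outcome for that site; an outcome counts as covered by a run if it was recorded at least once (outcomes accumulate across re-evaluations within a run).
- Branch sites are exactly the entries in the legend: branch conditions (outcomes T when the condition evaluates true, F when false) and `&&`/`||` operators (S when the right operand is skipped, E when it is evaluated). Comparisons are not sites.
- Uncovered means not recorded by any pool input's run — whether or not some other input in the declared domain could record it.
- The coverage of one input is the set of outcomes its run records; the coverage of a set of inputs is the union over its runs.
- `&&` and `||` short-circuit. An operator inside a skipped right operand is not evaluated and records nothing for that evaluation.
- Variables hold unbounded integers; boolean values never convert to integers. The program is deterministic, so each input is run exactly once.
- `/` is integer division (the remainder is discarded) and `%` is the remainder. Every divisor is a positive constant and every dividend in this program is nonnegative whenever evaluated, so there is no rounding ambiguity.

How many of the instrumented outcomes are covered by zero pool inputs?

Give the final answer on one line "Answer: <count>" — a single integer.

input #1 (c=5, y=8): covers B1=F, B2=E, B4=T
input #2 (c=6, y=14): covers B1=F, B2=E, B4=T
input #3 (c=9, y=13): covers B1=F, B2=E, B4=T
input #4 (c=3, y=15): covers B1=T, B2=E, B3=F, B4=F
input #5 (c=6, y=7): covers B1=F, B2=E, B4=F
input #6 (c=1, y=7): covers B1=F, B2=E, B4=F
union over the pool: B1=T, B1=F, B2=E, B3=F, B4=T, B4=F
uncovered (2 of 8): B2=S, B3=T

Answer: 2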